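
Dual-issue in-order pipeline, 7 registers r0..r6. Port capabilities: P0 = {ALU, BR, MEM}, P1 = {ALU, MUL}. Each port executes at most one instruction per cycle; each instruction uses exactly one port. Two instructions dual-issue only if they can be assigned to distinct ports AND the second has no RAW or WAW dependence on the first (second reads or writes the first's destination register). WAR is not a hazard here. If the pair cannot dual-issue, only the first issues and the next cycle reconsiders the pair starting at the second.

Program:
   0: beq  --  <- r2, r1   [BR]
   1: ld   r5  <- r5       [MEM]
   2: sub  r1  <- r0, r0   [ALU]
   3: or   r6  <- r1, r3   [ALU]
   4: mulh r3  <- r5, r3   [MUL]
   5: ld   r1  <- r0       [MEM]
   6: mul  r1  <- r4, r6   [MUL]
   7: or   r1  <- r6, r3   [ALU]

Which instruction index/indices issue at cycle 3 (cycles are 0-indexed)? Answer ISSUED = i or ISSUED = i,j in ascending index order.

  cy0 -> i0 (beq.BR) no-port BR/MEM
  cy1 -> i1+i2 (ld.MEM+sub.ALU) dual
  cy2 -> i3+i4 (or.ALU+mulh.MUL) dual
  cy3 -> i5 (ld.MEM) WAW r1
  cy4 -> i6 (mul.MUL) WAW r1
  cy5 -> i7 (or.ALU) tail

ISSUED = 5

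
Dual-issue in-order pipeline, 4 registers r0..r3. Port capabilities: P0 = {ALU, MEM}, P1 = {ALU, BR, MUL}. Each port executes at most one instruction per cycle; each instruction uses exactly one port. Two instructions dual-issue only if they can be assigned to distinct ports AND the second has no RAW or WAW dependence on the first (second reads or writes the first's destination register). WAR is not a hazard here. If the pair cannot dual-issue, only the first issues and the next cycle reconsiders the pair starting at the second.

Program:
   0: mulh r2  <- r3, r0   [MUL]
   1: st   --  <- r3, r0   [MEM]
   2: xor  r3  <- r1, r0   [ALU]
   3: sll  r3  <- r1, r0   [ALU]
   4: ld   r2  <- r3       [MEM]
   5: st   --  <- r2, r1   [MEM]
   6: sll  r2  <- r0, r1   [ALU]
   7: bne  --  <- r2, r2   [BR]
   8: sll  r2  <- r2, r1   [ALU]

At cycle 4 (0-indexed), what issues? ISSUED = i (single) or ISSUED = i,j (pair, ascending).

0. mulh+st @i0&i1  | dual
1. xor @i2  | WAW r3
2. sll @i3  | RAW r3
3. ld @i4  | no-port MEM/MEM
4. st+sll @i5&i6  | dual
5. bne+sll @i7&i8  | dual

ISSUED = 5,6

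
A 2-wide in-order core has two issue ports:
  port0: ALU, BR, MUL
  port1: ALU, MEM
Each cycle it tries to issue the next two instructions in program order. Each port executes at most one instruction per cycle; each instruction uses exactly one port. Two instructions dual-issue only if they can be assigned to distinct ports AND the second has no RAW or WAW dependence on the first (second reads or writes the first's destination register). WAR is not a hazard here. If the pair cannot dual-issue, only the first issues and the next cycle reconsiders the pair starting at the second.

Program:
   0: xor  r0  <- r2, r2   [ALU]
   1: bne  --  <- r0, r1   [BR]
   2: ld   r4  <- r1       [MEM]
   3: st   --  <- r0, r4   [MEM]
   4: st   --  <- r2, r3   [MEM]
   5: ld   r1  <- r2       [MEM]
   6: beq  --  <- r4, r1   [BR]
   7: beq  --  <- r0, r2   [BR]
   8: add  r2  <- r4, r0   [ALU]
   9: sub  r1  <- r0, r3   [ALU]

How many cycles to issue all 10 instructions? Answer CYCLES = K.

0. xor.ALU @i0  | RAW r0
1. bne.BR;ld.MEM @i1,i2  | dual
2. st.MEM @i3  | no-port MEM/MEM
3. st.MEM @i4  | no-port MEM/MEM
4. ld.MEM @i5  | RAW r1
5. beq.BR @i6  | no-port BR/BR
6. beq.BR;add.ALU @i7,i8  | dual
7. sub.ALU @i9  | tail

CYCLES = 8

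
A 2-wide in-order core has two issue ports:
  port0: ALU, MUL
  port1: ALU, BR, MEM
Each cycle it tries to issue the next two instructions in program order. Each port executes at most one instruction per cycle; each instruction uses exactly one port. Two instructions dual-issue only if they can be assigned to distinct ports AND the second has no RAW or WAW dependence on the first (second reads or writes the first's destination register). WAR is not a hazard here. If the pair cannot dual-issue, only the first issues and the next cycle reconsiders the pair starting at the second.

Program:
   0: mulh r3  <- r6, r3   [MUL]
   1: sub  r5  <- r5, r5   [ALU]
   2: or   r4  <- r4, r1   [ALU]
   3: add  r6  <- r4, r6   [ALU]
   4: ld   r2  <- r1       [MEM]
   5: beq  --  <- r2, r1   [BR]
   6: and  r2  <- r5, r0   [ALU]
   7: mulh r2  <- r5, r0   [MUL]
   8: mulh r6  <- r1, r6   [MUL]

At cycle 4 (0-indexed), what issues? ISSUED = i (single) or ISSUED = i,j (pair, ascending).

[0] i0,i1  mulh.MUL sub.ALU  -- pair
[1] i2  or.ALU  -- RAW r4
[2] i3,i4  add.ALU ld.MEM  -- pair
[3] i5,i6  beq.BR and.ALU  -- pair
[4] i7  mulh.MUL  -- no-port MUL/MUL
[5] i8  mulh.MUL  -- tail

ISSUED = 7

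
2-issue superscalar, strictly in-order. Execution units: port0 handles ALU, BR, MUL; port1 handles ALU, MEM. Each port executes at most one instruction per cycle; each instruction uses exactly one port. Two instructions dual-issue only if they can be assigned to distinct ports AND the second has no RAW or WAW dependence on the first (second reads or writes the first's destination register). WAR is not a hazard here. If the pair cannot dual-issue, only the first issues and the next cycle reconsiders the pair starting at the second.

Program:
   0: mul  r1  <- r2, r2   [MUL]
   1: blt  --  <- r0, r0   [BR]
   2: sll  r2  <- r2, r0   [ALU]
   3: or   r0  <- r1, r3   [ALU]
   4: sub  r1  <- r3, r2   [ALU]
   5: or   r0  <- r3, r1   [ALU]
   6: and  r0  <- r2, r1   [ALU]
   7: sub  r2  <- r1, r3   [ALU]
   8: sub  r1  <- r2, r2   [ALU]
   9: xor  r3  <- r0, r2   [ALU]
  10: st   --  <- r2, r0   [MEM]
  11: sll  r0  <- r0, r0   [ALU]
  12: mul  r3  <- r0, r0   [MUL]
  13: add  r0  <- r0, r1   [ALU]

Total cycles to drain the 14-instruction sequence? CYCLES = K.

CYCLES = 8

[0] i0  mul  -- no-port MUL/BR
[1] i1&i2  blt/sll  -- dual
[2] i3&i4  or/sub  -- dual
[3] i5  or  -- WAW r0
[4] i6&i7  and/sub  -- dual
[5] i8&i9  sub/xor  -- dual
[6] i10&i11  st/sll  -- dual
[7] i12&i13  mul/add  -- dual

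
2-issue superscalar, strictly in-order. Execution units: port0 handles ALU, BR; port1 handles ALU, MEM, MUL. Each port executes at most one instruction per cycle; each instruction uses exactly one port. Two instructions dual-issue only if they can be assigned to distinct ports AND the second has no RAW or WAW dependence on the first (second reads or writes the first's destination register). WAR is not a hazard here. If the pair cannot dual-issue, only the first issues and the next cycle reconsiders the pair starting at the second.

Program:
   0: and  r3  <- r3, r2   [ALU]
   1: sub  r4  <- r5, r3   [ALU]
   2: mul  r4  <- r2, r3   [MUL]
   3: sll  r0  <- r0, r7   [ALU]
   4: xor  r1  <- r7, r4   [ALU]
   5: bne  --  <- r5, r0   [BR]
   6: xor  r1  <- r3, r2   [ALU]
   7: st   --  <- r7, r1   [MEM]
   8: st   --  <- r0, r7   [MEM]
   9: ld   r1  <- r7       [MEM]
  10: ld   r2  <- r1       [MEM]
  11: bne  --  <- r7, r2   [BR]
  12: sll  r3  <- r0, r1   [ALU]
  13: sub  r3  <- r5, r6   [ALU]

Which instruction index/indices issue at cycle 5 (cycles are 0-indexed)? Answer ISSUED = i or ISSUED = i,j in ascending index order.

ISSUED = 7

#0 head=0: and i0 RAW r3
#1 head=1: sub i1 WAW r4
#2 head=2: mul+sll i2&i3 pair
#3 head=4: xor+bne i4&i5 pair
#4 head=6: xor i6 RAW r1
#5 head=7: st i7 no-port MEM/MEM
#6 head=8: st i8 no-port MEM/MEM
#7 head=9: ld i9 no-port MEM/MEM
#8 head=10: ld i10 RAW r2
#9 head=11: bne+sll i11&i12 pair
#10 head=13: sub i13 tail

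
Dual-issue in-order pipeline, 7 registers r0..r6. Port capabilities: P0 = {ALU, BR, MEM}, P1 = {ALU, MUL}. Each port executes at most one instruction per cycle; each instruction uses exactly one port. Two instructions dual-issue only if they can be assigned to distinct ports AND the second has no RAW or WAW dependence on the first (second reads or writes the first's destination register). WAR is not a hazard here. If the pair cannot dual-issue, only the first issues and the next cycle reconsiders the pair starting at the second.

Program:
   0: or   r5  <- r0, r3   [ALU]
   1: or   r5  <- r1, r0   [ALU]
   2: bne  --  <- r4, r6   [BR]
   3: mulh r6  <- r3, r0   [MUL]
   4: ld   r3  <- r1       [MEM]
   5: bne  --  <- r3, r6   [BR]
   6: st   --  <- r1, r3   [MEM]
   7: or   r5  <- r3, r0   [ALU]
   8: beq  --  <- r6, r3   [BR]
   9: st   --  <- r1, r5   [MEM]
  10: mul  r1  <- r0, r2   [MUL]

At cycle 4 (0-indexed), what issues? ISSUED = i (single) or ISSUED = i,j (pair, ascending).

t=0 i0:or ; WAW r5
t=1 i1,i2:or+bne ; dual
t=2 i3,i4:mulh+ld ; dual
t=3 i5:bne ; no-port BR/MEM
t=4 i6,i7:st+or ; dual
t=5 i8:beq ; no-port BR/MEM
t=6 i9,i10:st+mul ; dual

ISSUED = 6,7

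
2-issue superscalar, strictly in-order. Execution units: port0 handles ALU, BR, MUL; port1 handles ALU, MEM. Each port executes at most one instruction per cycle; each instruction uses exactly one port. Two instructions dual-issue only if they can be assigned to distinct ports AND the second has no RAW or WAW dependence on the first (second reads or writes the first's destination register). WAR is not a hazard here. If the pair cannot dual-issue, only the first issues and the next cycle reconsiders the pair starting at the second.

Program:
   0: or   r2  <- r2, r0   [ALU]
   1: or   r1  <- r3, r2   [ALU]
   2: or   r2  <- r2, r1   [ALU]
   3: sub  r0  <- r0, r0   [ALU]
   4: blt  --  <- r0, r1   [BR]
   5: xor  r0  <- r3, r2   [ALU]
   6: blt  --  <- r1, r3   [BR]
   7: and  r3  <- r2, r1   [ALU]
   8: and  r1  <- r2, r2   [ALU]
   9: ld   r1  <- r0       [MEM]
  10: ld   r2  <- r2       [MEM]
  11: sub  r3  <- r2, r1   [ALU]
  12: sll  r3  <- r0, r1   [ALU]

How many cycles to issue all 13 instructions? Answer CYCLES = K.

t=0 i0:or.ALU ; RAW r2
t=1 i1:or.ALU ; RAW r1
t=2 i2,i3:or.ALU sub.ALU ; pair
t=3 i4,i5:blt.BR xor.ALU ; pair
t=4 i6,i7:blt.BR and.ALU ; pair
t=5 i8:and.ALU ; WAW r1
t=6 i9:ld.MEM ; no-port MEM/MEM
t=7 i10:ld.MEM ; RAW r2
t=8 i11:sub.ALU ; WAW r3
t=9 i12:sll.ALU ; tail

CYCLES = 10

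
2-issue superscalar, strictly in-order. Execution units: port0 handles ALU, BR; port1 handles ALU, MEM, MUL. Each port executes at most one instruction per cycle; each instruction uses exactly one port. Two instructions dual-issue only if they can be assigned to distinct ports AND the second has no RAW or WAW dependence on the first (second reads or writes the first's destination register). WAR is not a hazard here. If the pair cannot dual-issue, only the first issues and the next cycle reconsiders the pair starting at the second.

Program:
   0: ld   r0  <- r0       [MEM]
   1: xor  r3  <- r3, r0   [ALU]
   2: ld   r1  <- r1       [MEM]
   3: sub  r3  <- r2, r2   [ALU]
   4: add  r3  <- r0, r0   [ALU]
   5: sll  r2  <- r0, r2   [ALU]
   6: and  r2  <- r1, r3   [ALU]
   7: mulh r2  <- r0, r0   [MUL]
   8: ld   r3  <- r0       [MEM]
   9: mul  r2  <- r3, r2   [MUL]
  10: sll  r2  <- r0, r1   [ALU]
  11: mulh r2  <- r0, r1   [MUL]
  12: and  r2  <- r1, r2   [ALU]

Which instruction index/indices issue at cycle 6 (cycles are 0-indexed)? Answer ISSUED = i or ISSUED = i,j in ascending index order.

c0: i0 ld.MEM  RAW r0
c1: i1&i2 xor.ALU+ld.MEM  dual
c2: i3 sub.ALU  WAW r3
c3: i4&i5 add.ALU+sll.ALU  dual
c4: i6 and.ALU  WAW r2
c5: i7 mulh.MUL  no-port MUL/MEM
c6: i8 ld.MEM  no-port MEM/MUL
c7: i9 mul.MUL  WAW r2
c8: i10 sll.ALU  WAW r2
c9: i11 mulh.MUL  RAW+WAW r2
c10: i12 and.ALU  tail

ISSUED = 8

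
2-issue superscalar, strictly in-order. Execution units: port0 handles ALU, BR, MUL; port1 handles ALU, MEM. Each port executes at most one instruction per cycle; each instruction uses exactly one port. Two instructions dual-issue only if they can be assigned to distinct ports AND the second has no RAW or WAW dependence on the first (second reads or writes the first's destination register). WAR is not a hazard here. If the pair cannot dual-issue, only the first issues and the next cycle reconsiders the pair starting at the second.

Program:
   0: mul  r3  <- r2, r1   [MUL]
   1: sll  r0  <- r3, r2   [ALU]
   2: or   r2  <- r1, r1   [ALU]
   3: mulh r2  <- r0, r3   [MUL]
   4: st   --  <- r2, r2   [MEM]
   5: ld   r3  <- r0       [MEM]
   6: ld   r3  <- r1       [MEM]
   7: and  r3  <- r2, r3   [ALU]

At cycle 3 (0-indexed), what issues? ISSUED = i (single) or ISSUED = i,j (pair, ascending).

t=0 i0:mul ; RAW r3
t=1 i1,i2:sll;or ; pair
t=2 i3:mulh ; RAW r2
t=3 i4:st ; no-port MEM/MEM
t=4 i5:ld ; no-port MEM/MEM
t=5 i6:ld ; RAW+WAW r3
t=6 i7:and ; tail

ISSUED = 4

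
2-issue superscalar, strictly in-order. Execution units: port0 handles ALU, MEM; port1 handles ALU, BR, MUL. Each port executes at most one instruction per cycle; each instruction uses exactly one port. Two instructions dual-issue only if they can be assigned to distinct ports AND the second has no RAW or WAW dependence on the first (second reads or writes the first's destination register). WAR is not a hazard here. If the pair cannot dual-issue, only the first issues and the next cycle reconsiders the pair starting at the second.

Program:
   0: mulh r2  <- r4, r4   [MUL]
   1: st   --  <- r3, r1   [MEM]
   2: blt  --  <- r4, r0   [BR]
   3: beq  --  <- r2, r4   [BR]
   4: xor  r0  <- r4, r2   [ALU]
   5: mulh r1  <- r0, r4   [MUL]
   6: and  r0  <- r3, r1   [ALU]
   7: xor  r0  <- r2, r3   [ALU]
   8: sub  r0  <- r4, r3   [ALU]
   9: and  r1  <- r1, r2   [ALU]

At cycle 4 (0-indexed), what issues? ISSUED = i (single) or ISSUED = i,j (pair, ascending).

#0 head=0: mulh.MUL+st.MEM i0&i1 dual
#1 head=2: blt.BR i2 no-port BR/BR
#2 head=3: beq.BR+xor.ALU i3&i4 dual
#3 head=5: mulh.MUL i5 RAW r1
#4 head=6: and.ALU i6 WAW r0
#5 head=7: xor.ALU i7 WAW r0
#6 head=8: sub.ALU+and.ALU i8&i9 dual

ISSUED = 6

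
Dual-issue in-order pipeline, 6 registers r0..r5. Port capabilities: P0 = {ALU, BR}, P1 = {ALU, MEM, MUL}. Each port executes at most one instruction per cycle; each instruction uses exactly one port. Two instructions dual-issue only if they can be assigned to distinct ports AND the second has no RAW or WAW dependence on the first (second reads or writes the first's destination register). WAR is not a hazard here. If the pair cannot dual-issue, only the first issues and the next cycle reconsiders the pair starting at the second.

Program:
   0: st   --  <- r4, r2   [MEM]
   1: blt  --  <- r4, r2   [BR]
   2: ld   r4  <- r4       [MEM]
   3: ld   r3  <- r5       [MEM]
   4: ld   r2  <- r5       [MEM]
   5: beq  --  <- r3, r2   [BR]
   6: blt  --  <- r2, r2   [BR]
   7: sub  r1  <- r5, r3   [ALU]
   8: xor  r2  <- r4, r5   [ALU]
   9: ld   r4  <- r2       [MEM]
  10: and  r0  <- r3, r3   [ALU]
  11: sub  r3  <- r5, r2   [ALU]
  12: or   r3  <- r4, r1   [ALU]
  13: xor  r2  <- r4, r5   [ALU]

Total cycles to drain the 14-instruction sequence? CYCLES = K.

0. st blt @i0,i1  | pair
1. ld @i2  | no-port MEM/MEM
2. ld @i3  | no-port MEM/MEM
3. ld @i4  | RAW r2
4. beq @i5  | no-port BR/BR
5. blt sub @i6,i7  | pair
6. xor @i8  | RAW r2
7. ld and @i9,i10  | pair
8. sub @i11  | WAW r3
9. or xor @i12,i13  | pair

CYCLES = 10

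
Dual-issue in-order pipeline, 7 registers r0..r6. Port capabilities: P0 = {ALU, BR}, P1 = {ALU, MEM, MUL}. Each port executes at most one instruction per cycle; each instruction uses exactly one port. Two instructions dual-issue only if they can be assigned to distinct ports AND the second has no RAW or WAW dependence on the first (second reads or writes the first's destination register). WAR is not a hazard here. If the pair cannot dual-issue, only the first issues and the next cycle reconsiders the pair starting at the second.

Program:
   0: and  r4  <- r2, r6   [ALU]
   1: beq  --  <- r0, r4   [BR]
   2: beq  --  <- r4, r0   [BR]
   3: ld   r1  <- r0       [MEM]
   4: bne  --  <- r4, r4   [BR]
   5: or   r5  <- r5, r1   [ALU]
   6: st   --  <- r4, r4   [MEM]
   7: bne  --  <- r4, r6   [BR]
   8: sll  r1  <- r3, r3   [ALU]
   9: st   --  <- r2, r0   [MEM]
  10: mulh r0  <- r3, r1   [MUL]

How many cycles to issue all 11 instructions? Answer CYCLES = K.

0. and.ALU @i0  | RAW r4
1. beq.BR @i1  | no-port BR/BR
2. beq.BR ld.MEM @i2,i3  | 2-wide
3. bne.BR or.ALU @i4,i5  | 2-wide
4. st.MEM bne.BR @i6,i7  | 2-wide
5. sll.ALU st.MEM @i8,i9  | 2-wide
6. mulh.MUL @i10  | tail

CYCLES = 7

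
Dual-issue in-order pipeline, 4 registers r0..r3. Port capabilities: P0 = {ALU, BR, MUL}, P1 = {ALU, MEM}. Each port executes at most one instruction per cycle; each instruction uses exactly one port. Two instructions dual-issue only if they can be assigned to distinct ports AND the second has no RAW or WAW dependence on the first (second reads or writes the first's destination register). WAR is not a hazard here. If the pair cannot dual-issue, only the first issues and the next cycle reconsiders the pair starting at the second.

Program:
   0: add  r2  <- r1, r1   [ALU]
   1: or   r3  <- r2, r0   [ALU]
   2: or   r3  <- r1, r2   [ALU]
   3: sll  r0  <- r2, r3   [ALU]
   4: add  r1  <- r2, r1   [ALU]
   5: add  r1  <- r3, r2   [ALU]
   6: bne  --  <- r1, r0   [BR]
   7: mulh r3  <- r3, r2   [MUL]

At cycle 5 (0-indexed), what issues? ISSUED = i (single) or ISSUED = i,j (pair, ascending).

t=0 i0:add.ALU ; RAW r2
t=1 i1:or.ALU ; WAW r3
t=2 i2:or.ALU ; RAW r3
t=3 i3+i4:sll.ALU add.ALU ; dual
t=4 i5:add.ALU ; RAW r1
t=5 i6:bne.BR ; no-port BR/MUL
t=6 i7:mulh.MUL ; tail

ISSUED = 6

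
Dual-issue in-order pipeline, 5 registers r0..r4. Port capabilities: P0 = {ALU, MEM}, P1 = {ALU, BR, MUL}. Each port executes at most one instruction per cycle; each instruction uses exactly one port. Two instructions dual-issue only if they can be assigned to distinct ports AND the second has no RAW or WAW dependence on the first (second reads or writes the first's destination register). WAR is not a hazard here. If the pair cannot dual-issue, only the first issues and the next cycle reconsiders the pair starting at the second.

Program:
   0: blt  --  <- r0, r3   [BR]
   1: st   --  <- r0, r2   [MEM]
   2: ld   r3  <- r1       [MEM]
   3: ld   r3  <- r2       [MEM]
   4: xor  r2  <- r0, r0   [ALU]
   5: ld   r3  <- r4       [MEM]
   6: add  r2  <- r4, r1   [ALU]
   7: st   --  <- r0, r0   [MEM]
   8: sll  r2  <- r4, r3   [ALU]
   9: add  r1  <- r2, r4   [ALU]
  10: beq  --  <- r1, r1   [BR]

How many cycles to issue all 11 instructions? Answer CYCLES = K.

[0] i0,i1  blt+st  -- dual
[1] i2  ld  -- no-port MEM/MEM
[2] i3,i4  ld+xor  -- dual
[3] i5,i6  ld+add  -- dual
[4] i7,i8  st+sll  -- dual
[5] i9  add  -- RAW r1
[6] i10  beq  -- tail

CYCLES = 7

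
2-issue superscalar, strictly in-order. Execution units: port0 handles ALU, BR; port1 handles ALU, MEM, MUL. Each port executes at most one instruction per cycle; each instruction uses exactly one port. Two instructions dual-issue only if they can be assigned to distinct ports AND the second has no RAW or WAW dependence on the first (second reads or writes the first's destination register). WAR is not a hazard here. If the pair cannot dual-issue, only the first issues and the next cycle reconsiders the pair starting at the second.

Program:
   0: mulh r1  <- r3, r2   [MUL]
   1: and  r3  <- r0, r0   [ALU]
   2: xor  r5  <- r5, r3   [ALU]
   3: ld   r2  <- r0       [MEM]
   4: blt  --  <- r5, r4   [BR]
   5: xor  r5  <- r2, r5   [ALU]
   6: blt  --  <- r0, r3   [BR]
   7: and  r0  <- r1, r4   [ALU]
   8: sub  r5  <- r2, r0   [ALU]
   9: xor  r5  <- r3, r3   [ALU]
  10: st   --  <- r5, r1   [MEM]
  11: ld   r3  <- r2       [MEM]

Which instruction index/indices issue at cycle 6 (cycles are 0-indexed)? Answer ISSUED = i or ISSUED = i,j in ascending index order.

ISSUED = 10

c0: i0+i1 mulh;and  dual
c1: i2+i3 xor;ld  dual
c2: i4+i5 blt;xor  dual
c3: i6+i7 blt;and  dual
c4: i8 sub  WAW r5
c5: i9 xor  RAW r5
c6: i10 st  no-port MEM/MEM
c7: i11 ld  tail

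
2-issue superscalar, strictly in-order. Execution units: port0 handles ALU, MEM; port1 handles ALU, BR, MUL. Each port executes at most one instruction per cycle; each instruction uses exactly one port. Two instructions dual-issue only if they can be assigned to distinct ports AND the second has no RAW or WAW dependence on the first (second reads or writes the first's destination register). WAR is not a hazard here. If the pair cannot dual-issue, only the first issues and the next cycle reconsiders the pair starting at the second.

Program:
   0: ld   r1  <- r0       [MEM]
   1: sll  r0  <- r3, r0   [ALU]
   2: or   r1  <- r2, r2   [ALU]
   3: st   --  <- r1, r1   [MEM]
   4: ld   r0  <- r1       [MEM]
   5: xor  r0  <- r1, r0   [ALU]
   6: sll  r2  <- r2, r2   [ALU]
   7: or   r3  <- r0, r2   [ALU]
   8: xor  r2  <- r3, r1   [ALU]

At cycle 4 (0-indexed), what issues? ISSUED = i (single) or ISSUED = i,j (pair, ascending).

ISSUED = 5,6

0. ld.MEM sll.ALU @i0+i1  | pair
1. or.ALU @i2  | RAW r1
2. st.MEM @i3  | no-port MEM/MEM
3. ld.MEM @i4  | RAW+WAW r0
4. xor.ALU sll.ALU @i5+i6  | pair
5. or.ALU @i7  | RAW r3
6. xor.ALU @i8  | tail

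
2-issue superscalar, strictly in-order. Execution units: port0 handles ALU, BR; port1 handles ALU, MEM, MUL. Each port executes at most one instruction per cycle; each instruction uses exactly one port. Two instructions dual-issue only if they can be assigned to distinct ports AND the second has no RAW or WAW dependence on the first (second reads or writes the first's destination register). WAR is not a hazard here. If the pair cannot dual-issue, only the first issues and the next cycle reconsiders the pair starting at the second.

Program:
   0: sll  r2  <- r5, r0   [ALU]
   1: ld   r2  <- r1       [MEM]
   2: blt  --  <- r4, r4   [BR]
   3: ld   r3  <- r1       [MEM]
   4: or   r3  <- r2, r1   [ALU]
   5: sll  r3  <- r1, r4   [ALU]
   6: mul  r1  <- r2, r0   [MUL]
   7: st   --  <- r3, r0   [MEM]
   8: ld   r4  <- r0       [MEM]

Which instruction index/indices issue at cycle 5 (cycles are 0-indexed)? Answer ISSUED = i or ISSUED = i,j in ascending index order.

ISSUED = 7

  cy0 -> i0 (sll) WAW r2
  cy1 -> i1&i2 (ld+blt) 2-wide
  cy2 -> i3 (ld) WAW r3
  cy3 -> i4 (or) WAW r3
  cy4 -> i5&i6 (sll+mul) 2-wide
  cy5 -> i7 (st) no-port MEM/MEM
  cy6 -> i8 (ld) tail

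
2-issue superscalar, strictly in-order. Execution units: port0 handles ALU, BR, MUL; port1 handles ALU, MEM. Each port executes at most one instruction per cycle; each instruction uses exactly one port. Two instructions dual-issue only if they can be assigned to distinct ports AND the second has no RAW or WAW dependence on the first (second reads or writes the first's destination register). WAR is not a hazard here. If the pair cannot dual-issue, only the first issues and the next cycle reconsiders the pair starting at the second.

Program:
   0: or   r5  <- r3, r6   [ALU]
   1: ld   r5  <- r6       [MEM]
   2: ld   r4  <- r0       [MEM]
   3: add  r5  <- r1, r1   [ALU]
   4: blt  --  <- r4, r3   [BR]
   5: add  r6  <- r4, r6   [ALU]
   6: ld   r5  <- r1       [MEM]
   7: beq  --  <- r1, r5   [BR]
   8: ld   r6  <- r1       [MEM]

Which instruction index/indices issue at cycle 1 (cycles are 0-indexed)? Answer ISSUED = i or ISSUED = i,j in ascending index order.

ISSUED = 1

t=0 i0:or.ALU ; WAW r5
t=1 i1:ld.MEM ; no-port MEM/MEM
t=2 i2/i3:ld.MEM/add.ALU ; 2-wide
t=3 i4/i5:blt.BR/add.ALU ; 2-wide
t=4 i6:ld.MEM ; RAW r5
t=5 i7/i8:beq.BR/ld.MEM ; 2-wide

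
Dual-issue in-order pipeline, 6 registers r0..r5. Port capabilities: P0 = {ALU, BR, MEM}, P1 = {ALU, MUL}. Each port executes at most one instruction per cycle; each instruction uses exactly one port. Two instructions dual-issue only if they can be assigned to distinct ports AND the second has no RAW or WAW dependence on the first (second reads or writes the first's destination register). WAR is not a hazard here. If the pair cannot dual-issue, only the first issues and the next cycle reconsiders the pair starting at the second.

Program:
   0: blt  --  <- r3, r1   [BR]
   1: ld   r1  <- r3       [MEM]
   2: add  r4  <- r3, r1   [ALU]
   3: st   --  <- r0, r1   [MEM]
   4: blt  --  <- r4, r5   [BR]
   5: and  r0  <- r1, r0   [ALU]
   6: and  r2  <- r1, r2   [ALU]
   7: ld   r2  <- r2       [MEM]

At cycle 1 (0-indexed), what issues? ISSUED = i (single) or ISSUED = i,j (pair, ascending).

[0] i0  blt  -- no-port BR/MEM
[1] i1  ld  -- RAW r1
[2] i2/i3  add+st  -- pair
[3] i4/i5  blt+and  -- pair
[4] i6  and  -- RAW+WAW r2
[5] i7  ld  -- tail

ISSUED = 1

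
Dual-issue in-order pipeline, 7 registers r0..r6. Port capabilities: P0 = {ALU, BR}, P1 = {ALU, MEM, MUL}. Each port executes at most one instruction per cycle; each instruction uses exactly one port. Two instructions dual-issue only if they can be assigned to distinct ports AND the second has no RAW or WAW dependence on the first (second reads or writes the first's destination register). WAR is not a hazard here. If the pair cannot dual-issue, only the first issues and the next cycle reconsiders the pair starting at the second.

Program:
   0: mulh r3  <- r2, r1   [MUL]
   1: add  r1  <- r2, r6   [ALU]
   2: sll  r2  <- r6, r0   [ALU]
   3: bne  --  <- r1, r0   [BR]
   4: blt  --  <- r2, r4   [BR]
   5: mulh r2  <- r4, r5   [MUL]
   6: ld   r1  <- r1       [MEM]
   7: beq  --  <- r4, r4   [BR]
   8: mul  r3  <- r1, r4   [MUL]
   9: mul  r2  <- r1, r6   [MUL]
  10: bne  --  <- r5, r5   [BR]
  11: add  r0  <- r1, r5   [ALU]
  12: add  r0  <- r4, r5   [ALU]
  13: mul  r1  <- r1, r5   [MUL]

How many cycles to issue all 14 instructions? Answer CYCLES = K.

c0: i0+i1 mulh.MUL+add.ALU  pair
c1: i2+i3 sll.ALU+bne.BR  pair
c2: i4+i5 blt.BR+mulh.MUL  pair
c3: i6+i7 ld.MEM+beq.BR  pair
c4: i8 mul.MUL  no-port MUL/MUL
c5: i9+i10 mul.MUL+bne.BR  pair
c6: i11 add.ALU  WAW r0
c7: i12+i13 add.ALU+mul.MUL  pair

CYCLES = 8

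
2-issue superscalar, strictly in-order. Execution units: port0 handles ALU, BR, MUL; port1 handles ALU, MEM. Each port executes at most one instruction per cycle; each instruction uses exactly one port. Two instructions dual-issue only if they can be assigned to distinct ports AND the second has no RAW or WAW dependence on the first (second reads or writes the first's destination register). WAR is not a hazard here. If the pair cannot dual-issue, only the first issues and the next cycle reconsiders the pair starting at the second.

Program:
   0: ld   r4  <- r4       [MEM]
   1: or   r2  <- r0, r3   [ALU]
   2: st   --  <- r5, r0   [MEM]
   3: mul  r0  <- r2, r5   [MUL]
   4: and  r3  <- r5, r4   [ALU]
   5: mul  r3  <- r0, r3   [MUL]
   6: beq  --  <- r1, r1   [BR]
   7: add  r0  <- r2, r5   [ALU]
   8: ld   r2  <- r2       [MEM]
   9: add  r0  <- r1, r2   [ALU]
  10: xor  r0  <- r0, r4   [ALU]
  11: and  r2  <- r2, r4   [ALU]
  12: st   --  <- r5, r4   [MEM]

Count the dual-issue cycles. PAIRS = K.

c0: i0/i1 ld or  dual
c1: i2/i3 st mul  dual
c2: i4 and  RAW+WAW r3
c3: i5 mul  no-port MUL/BR
c4: i6/i7 beq add  dual
c5: i8 ld  RAW r2
c6: i9 add  RAW+WAW r0
c7: i10/i11 xor and  dual
c8: i12 st  tail

PAIRS = 4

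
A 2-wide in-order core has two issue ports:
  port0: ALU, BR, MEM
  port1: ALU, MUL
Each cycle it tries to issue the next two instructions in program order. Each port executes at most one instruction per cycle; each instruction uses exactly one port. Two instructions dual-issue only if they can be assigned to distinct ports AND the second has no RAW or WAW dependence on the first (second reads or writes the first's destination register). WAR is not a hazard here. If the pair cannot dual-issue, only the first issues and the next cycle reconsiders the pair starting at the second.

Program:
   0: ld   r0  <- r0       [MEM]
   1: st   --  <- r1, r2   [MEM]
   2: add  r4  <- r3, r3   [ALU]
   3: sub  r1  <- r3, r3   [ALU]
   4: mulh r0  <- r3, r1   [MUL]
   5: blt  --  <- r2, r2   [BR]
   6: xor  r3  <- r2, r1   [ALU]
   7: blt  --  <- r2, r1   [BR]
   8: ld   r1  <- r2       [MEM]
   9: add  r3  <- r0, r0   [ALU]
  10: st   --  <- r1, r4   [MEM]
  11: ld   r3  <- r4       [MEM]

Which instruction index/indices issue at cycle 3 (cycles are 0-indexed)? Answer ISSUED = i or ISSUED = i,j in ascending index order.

ISSUED = 4,5

0. ld.MEM @i0  | no-port MEM/MEM
1. st.MEM/add.ALU @i1,i2  | 2-wide
2. sub.ALU @i3  | RAW r1
3. mulh.MUL/blt.BR @i4,i5  | 2-wide
4. xor.ALU/blt.BR @i6,i7  | 2-wide
5. ld.MEM/add.ALU @i8,i9  | 2-wide
6. st.MEM @i10  | no-port MEM/MEM
7. ld.MEM @i11  | tail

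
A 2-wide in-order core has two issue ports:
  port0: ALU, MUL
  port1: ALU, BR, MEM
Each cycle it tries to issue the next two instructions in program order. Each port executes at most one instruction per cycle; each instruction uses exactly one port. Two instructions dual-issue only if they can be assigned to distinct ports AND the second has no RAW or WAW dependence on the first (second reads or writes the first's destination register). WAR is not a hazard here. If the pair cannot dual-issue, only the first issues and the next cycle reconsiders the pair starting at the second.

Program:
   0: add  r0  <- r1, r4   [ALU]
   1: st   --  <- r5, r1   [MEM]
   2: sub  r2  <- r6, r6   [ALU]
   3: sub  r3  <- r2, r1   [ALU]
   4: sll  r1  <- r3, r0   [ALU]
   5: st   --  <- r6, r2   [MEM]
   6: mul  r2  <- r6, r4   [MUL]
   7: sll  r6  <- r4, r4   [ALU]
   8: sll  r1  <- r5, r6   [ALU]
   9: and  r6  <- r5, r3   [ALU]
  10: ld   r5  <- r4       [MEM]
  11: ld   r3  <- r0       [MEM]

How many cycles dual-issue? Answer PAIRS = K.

#0 head=0: add.ALU/st.MEM i0/i1 2-wide
#1 head=2: sub.ALU i2 RAW r2
#2 head=3: sub.ALU i3 RAW r3
#3 head=4: sll.ALU/st.MEM i4/i5 2-wide
#4 head=6: mul.MUL/sll.ALU i6/i7 2-wide
#5 head=8: sll.ALU/and.ALU i8/i9 2-wide
#6 head=10: ld.MEM i10 no-port MEM/MEM
#7 head=11: ld.MEM i11 tail

PAIRS = 4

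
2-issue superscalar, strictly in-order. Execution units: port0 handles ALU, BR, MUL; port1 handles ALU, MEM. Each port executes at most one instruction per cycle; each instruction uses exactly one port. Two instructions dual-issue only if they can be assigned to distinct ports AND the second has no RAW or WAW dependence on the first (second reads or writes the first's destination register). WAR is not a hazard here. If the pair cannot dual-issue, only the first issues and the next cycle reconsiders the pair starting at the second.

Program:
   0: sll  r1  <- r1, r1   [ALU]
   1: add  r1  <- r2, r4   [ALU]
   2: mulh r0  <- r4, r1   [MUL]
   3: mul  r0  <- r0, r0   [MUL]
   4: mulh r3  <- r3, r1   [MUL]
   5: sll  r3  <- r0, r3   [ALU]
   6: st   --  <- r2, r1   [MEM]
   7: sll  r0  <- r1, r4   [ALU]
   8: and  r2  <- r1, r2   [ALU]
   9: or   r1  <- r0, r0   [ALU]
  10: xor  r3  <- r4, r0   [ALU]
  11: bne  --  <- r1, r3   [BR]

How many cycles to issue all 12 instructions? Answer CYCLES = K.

0. sll @i0  | WAW r1
1. add @i1  | RAW r1
2. mulh @i2  | no-port MUL/MUL
3. mul @i3  | no-port MUL/MUL
4. mulh @i4  | RAW+WAW r3
5. sll;st @i5+i6  | 2-wide
6. sll;and @i7+i8  | 2-wide
7. or;xor @i9+i10  | 2-wide
8. bne @i11  | tail

CYCLES = 9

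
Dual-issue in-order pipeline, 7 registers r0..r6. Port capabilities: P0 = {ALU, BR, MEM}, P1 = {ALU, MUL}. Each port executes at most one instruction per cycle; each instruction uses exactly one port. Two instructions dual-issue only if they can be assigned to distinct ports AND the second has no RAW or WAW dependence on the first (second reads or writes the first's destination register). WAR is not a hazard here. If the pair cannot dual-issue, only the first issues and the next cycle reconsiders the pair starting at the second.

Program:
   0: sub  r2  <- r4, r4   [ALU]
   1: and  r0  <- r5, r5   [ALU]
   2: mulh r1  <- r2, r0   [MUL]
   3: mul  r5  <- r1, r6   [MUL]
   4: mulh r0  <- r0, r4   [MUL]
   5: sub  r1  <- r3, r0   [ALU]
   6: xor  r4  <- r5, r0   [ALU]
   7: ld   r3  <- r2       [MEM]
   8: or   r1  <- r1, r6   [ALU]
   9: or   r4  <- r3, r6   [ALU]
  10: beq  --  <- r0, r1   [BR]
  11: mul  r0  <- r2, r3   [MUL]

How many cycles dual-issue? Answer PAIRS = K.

[0] i0+i1  sub.ALU/and.ALU  -- 2-wide
[1] i2  mulh.MUL  -- no-port MUL/MUL
[2] i3  mul.MUL  -- no-port MUL/MUL
[3] i4  mulh.MUL  -- RAW r0
[4] i5+i6  sub.ALU/xor.ALU  -- 2-wide
[5] i7+i8  ld.MEM/or.ALU  -- 2-wide
[6] i9+i10  or.ALU/beq.BR  -- 2-wide
[7] i11  mul.MUL  -- tail

PAIRS = 4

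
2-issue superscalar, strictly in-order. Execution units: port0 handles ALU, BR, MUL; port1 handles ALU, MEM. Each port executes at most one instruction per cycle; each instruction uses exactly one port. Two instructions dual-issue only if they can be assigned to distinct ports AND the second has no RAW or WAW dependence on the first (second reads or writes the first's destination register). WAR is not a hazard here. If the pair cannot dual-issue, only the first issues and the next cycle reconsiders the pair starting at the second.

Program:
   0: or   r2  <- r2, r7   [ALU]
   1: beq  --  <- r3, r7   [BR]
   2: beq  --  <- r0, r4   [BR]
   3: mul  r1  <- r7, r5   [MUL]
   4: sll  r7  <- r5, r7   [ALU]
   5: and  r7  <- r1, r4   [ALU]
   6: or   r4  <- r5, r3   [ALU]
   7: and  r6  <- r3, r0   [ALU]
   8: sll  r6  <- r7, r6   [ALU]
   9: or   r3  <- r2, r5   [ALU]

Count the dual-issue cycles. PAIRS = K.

t=0 i0/i1:or.ALU/beq.BR ; dual
t=1 i2:beq.BR ; no-port BR/MUL
t=2 i3/i4:mul.MUL/sll.ALU ; dual
t=3 i5/i6:and.ALU/or.ALU ; dual
t=4 i7:and.ALU ; RAW+WAW r6
t=5 i8/i9:sll.ALU/or.ALU ; dual

PAIRS = 4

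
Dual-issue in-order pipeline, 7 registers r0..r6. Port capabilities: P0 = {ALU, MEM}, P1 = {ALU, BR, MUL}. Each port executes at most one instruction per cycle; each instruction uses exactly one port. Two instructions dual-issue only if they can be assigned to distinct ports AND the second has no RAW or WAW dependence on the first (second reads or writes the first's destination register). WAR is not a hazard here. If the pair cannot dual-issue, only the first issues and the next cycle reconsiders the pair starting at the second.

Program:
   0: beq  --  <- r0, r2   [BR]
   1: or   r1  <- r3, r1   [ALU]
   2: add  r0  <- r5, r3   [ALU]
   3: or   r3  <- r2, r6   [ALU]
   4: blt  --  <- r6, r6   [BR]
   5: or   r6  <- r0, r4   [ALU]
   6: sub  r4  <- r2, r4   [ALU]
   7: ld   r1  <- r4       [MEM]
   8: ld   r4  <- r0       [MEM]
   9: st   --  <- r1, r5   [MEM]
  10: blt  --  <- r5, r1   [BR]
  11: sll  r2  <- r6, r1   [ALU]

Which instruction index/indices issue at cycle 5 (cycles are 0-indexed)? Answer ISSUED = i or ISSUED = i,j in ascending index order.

ISSUED = 8

t=0 i0,i1:beq or ; 2-wide
t=1 i2,i3:add or ; 2-wide
t=2 i4,i5:blt or ; 2-wide
t=3 i6:sub ; RAW r4
t=4 i7:ld ; no-port MEM/MEM
t=5 i8:ld ; no-port MEM/MEM
t=6 i9,i10:st blt ; 2-wide
t=7 i11:sll ; tail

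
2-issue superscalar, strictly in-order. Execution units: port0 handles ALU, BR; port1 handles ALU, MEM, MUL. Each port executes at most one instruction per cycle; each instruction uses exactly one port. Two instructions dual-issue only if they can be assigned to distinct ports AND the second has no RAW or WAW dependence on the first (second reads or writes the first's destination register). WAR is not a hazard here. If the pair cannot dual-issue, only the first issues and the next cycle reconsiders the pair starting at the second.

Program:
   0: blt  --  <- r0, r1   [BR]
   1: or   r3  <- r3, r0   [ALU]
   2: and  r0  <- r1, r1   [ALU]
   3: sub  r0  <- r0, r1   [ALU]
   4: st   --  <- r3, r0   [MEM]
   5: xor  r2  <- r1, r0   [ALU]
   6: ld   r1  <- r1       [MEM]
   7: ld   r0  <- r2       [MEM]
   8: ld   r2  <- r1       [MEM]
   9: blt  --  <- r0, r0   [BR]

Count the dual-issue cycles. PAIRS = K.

PAIRS = 3

c0: i0&i1 blt/or  pair
c1: i2 and  RAW+WAW r0
c2: i3 sub  RAW r0
c3: i4&i5 st/xor  pair
c4: i6 ld  no-port MEM/MEM
c5: i7 ld  no-port MEM/MEM
c6: i8&i9 ld/blt  pair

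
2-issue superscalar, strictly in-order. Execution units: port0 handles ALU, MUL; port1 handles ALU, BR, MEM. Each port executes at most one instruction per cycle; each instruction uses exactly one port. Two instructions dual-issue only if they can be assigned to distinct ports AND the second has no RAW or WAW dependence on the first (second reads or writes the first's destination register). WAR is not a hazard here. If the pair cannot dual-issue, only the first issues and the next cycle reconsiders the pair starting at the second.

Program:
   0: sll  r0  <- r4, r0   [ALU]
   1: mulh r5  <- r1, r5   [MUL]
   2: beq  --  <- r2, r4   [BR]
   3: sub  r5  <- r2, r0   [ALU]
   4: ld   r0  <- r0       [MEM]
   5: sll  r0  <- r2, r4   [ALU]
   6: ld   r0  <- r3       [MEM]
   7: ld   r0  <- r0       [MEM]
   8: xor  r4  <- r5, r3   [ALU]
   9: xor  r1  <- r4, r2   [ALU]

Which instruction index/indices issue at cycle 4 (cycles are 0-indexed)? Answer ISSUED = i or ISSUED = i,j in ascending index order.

ISSUED = 6

c0: i0+i1 sll;mulh  pair
c1: i2+i3 beq;sub  pair
c2: i4 ld  WAW r0
c3: i5 sll  WAW r0
c4: i6 ld  no-port MEM/MEM
c5: i7+i8 ld;xor  pair
c6: i9 xor  tail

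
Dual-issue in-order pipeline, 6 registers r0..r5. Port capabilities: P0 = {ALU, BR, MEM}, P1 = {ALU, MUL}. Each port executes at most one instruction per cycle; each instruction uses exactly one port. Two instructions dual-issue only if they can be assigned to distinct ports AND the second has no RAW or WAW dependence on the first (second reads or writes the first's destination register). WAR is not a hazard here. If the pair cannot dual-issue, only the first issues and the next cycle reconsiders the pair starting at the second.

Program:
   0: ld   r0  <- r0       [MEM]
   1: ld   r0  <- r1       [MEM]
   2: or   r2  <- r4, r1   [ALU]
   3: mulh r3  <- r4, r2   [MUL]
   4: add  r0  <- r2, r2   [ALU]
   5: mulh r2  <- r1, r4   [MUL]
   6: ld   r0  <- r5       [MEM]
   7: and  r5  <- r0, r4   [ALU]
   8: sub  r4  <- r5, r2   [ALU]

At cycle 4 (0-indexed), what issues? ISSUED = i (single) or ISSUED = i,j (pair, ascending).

[0] i0  ld.MEM  -- no-port MEM/MEM
[1] i1+i2  ld.MEM;or.ALU  -- 2-wide
[2] i3+i4  mulh.MUL;add.ALU  -- 2-wide
[3] i5+i6  mulh.MUL;ld.MEM  -- 2-wide
[4] i7  and.ALU  -- RAW r5
[5] i8  sub.ALU  -- tail

ISSUED = 7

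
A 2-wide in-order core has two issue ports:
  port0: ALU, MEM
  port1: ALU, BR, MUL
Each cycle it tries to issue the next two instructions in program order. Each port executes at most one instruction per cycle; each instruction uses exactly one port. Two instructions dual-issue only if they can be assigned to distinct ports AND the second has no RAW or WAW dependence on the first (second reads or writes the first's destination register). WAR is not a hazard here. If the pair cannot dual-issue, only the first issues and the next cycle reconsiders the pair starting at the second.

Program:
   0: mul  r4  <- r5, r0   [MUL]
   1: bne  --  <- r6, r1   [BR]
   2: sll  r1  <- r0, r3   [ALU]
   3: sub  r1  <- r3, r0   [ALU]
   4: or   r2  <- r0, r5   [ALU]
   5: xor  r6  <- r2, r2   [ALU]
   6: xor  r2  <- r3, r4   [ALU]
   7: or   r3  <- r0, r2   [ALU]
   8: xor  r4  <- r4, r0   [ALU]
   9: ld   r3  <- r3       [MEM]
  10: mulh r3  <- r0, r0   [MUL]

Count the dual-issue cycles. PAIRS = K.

PAIRS = 4

0. mul.MUL @i0  | no-port MUL/BR
1. bne.BR+sll.ALU @i1+i2  | 2-wide
2. sub.ALU+or.ALU @i3+i4  | 2-wide
3. xor.ALU+xor.ALU @i5+i6  | 2-wide
4. or.ALU+xor.ALU @i7+i8  | 2-wide
5. ld.MEM @i9  | WAW r3
6. mulh.MUL @i10  | tail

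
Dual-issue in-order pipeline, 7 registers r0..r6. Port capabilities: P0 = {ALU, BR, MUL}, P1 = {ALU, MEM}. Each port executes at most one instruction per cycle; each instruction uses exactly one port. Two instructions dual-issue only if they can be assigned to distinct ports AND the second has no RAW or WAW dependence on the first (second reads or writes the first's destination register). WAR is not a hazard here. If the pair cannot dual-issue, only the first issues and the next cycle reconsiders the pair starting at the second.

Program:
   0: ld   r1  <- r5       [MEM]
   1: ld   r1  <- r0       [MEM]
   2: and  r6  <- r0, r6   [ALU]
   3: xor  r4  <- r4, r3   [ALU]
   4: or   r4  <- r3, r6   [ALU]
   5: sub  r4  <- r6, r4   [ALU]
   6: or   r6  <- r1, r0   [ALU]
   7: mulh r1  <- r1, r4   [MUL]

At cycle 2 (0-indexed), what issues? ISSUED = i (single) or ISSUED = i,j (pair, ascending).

ISSUED = 3

0. ld.MEM @i0  | no-port MEM/MEM
1. ld.MEM;and.ALU @i1+i2  | pair
2. xor.ALU @i3  | WAW r4
3. or.ALU @i4  | RAW+WAW r4
4. sub.ALU;or.ALU @i5+i6  | pair
5. mulh.MUL @i7  | tail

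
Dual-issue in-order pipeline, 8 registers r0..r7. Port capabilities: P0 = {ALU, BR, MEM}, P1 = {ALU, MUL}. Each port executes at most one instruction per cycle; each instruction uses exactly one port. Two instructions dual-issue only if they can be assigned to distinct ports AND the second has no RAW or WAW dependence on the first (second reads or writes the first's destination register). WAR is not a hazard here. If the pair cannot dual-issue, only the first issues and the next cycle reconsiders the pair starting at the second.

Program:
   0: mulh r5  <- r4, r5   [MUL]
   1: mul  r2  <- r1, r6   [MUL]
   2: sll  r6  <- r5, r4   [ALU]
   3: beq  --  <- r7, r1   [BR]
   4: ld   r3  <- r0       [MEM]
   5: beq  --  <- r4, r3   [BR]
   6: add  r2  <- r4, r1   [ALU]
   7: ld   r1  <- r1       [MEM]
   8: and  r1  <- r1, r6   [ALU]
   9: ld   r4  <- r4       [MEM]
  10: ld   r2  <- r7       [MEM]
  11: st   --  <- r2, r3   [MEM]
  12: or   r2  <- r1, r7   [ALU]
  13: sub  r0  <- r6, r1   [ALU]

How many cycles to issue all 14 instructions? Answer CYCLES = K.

CYCLES = 10

[0] i0  mulh.MUL  -- no-port MUL/MUL
[1] i1&i2  mul.MUL+sll.ALU  -- 2-wide
[2] i3  beq.BR  -- no-port BR/MEM
[3] i4  ld.MEM  -- no-port MEM/BR
[4] i5&i6  beq.BR+add.ALU  -- 2-wide
[5] i7  ld.MEM  -- RAW+WAW r1
[6] i8&i9  and.ALU+ld.MEM  -- 2-wide
[7] i10  ld.MEM  -- no-port MEM/MEM
[8] i11&i12  st.MEM+or.ALU  -- 2-wide
[9] i13  sub.ALU  -- tail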